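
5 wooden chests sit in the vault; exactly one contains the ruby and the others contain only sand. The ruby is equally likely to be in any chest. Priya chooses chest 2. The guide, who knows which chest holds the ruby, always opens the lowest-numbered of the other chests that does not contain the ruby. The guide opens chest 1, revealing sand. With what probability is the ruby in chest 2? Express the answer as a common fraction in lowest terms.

Consider each possible location of the ruby in turn.
If it is in chest 1 (prior 1/5): the guide opened chest 1, so this case is ruled out; weight (1/5)·0 = 0.
If it is in any of chests 2, 3, 4, and 5 (prior 1/5 each): chest 1 is the lowest-numbered option available, probability 1; weight (1/5)·1 = 1/5 each.
The weights sum to 4/5.
So P(the ruby in chest 2 | the guide opened chest 1) = (1/5) / (4/5) = 1/4.

1/4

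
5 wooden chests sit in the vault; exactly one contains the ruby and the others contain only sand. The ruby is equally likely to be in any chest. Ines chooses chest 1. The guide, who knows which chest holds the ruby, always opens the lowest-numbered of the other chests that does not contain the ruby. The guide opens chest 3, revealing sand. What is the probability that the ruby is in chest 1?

0

Apply Bayes' rule, conditioning on where the ruby actually is.
If it is in any of chests 1, 4, and 5 (prior 1/5 each): the guide would have opened chest 2 instead, probability 0; weight (1/5)·0 = 0 each.
If it is in chest 2 (prior 1/5): chest 3 is the lowest-numbered option available, probability 1; weight (1/5)·1 = 1/5.
If it is in chest 3 (prior 1/5): the guide opened chest 3, so this case is ruled out; weight (1/5)·0 = 0.
The weights sum to 1/5.
So P(the ruby in chest 1 | the guide opened chest 3) = 0 / (1/5) = 0.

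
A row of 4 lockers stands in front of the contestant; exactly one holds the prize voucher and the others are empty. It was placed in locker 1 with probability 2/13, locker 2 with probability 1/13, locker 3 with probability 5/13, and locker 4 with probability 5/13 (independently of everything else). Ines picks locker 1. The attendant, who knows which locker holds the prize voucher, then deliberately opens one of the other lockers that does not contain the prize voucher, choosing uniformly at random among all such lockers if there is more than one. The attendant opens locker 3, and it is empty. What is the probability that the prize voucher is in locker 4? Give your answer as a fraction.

15/22

Consider each possible location of the prize voucher in turn.
If it is in locker 1 (prior 2/13): the attendant has 3 equally likely choices, so probability 1/3; weight (2/13)·(1/3) = 2/39.
If it is in locker 2 (prior 1/13): the attendant has 2 equally likely choices, so probability 1/2; weight (1/13)·(1/2) = 1/26.
If it is in locker 3 (prior 5/13): the attendant opened locker 3, so this case is ruled out; weight (5/13)·0 = 0.
If it is in locker 4 (prior 5/13): the attendant has 2 equally likely choices, so probability 1/2; weight (5/13)·(1/2) = 5/26.
The weights sum to 11/39.
So P(the prize voucher in locker 4 | the attendant opened locker 3) = (5/26) / (11/39) = 15/22.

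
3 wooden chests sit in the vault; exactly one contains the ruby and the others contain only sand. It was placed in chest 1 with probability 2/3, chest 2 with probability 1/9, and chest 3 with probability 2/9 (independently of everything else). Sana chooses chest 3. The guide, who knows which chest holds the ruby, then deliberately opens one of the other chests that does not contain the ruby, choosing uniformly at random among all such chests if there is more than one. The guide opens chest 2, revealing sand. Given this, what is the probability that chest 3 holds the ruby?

1/7

Apply Bayes' rule, conditioning on where the ruby actually is.
If it is in chest 1 (prior 2/3): the guide has no choice, probability 1; weight (2/3)·1 = 2/3.
If it is in chest 2 (prior 1/9): the guide opened chest 2, so this case is ruled out; weight (1/9)·0 = 0.
If it is in chest 3 (prior 2/9): the guide has 2 equally likely choices, so probability 1/2; weight (2/9)·(1/2) = 1/9.
The weights sum to 7/9.
So P(the ruby in chest 3 | the guide opened chest 2) = (1/9) / (7/9) = 1/7.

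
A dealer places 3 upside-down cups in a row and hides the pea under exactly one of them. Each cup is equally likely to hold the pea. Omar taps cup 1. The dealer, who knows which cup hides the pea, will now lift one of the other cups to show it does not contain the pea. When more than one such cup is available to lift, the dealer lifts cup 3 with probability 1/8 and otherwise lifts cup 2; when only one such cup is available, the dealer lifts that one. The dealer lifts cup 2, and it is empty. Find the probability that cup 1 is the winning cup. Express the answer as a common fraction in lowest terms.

7/15

Condition on the true location of the pea.
If it is under cup 1 (prior 1/3): cup 3 is available but not opened, probability 7/8; weight (1/3)·(7/8) = 7/24.
If it is under cup 2 (prior 1/3): the dealer opened cup 2, so this case is ruled out; weight (1/3)·0 = 0.
If it is under cup 3 (prior 1/3): only cup 2 is available, probability 1; weight (1/3)·1 = 1/3.
The weights sum to 5/8.
So P(the pea under cup 1 | the dealer opened cup 2) = (7/24) / (5/8) = 7/15.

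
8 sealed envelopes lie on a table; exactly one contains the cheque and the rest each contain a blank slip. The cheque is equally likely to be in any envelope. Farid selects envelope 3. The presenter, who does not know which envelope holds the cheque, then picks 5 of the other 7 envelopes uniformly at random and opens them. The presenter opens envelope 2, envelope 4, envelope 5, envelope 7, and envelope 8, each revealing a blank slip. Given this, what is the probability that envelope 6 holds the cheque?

Because the presenter chose which envelopes to open without knowing where the cheque is, the choice is independent of the prize location. Learning that none of the 5 opened envelopes holds the cheque simply rules out those 5 locations and leaves the remaining 3 envelopes still equally likely by symmetry.
So P(the cheque in envelope 6) = 1/3.

1/3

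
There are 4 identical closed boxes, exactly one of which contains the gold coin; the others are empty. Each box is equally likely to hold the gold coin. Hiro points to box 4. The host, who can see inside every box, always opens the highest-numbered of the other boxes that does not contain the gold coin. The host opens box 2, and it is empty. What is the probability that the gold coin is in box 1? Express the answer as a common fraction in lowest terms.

Consider each possible location of the gold coin in turn.
If it is in either of boxes 1 and 4 (prior 1/4 each): the host would have opened box 3 instead, probability 0; weight (1/4)·0 = 0 each.
If it is in box 2 (prior 1/4): the host opened box 2, so this case is ruled out; weight (1/4)·0 = 0.
If it is in box 3 (prior 1/4): box 2 is the highest-numbered option available, probability 1; weight (1/4)·1 = 1/4.
The weights sum to 1/4.
So P(the gold coin in box 1 | the host opened box 2) = 0 / (1/4) = 0.

0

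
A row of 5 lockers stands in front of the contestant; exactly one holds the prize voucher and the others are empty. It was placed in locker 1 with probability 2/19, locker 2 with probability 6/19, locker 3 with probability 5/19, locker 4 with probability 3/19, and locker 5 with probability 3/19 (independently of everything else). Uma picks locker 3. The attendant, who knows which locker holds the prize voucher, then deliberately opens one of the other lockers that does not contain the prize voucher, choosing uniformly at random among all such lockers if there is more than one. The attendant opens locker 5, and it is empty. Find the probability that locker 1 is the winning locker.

Condition on the true location of the prize voucher.
If it is in locker 1 (prior 2/19): the attendant has 3 equally likely choices, so probability 1/3; weight (2/19)·(1/3) = 2/57.
If it is in locker 2 (prior 6/19): the attendant has 3 equally likely choices, so probability 1/3; weight (6/19)·(1/3) = 2/19.
If it is in locker 3 (prior 5/19): the attendant has 4 equally likely choices, so probability 1/4; weight (5/19)·(1/4) = 5/76.
If it is in locker 4 (prior 3/19): the attendant has 3 equally likely choices, so probability 1/3; weight (3/19)·(1/3) = 1/19.
If it is in locker 5 (prior 3/19): the attendant opened locker 5, so this case is ruled out; weight (3/19)·0 = 0.
The weights sum to 59/228.
So P(the prize voucher in locker 1 | the attendant opened locker 5) = (2/57) / (59/228) = 8/59.

8/59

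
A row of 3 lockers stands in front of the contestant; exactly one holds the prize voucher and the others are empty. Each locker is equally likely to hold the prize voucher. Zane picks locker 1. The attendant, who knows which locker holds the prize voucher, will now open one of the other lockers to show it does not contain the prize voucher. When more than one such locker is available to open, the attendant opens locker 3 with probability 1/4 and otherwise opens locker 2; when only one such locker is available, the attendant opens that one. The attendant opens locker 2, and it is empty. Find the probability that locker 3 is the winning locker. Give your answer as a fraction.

4/7

Condition on the true location of the prize voucher.
If it is in locker 1 (prior 1/3): locker 3 is available but not opened, probability 3/4; weight (1/3)·(3/4) = 1/4.
If it is in locker 2 (prior 1/3): the attendant opened locker 2, so this case is ruled out; weight (1/3)·0 = 0.
If it is in locker 3 (prior 1/3): only locker 2 is available, probability 1; weight (1/3)·1 = 1/3.
The weights sum to 7/12.
So P(the prize voucher in locker 3 | the attendant opened locker 2) = (1/3) / (7/12) = 4/7.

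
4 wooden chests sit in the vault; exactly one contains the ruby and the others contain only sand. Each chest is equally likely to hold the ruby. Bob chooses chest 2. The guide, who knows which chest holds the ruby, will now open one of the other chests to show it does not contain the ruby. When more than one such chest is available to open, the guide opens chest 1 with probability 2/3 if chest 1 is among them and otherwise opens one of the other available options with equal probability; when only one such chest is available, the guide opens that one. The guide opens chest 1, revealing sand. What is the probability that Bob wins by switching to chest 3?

1/3

Apply Bayes' rule, conditioning on where the ruby actually is.
If it is in chest 1 (prior 1/4): the guide opened chest 1, so this case is ruled out; weight (1/4)·0 = 0.
If it is in any of chests 2, 3, and 4 (prior 1/4 each): chest 1 is available, opened with probability 2/3; weight (1/4)·(2/3) = 1/6 each.
The weights sum to 1/2.
So P(the ruby in chest 3 | the guide opened chest 1) = (1/6) / (1/2) = 1/3.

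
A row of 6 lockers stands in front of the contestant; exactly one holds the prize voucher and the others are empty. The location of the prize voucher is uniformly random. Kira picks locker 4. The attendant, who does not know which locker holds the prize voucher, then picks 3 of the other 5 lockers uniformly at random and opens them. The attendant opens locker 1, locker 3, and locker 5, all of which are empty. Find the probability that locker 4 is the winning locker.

Condition on the true location of the prize voucher.
If it is in any of lockers 1, 3, and 5 (prior 1/6 each): that locker was opened and seen not to hold the prize — ruled out; weight (1/6)·0 = 0 each.
If it is in any of lockers 2, 4, and 6 (prior 1/6 each): the attendant picks exactly this set with probability 1/10 regardless, and none is the prize; weight (1/6)·(1/10) = 1/60 each.
The weights sum to 1/20.
So P(the prize voucher in locker 4 | the attendant opened locker 1, locker 3, and locker 5) = (1/60) / (1/20) = 1/3.

1/3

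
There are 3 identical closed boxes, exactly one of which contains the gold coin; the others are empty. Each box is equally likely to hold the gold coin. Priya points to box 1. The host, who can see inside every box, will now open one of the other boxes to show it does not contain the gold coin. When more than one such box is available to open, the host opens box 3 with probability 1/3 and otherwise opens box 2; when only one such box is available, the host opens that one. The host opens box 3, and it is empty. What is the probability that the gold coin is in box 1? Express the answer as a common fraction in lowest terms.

1/4

Consider each possible location of the gold coin in turn.
If it is in box 1 (prior 1/3): box 3 is available, opened with probability 1/3; weight (1/3)·(1/3) = 1/9.
If it is in box 2 (prior 1/3): only box 3 is available, probability 1; weight (1/3)·1 = 1/3.
If it is in box 3 (prior 1/3): the host opened box 3, so this case is ruled out; weight (1/3)·0 = 0.
The weights sum to 4/9.
So P(the gold coin in box 1 | the host opened box 3) = (1/9) / (4/9) = 1/4.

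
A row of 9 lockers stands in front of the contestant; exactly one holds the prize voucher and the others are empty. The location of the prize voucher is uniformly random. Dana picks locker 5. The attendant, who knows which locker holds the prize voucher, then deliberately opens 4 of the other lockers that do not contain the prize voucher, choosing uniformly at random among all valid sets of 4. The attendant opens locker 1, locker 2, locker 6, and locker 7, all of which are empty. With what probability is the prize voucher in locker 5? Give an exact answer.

1/9

Condition on the true location of the prize voucher.
If it is in any of lockers 1, 2, 6, and 7 (prior 1/9 each): that locker was opened and seen not to hold the prize — ruled out; weight (1/9)·0 = 0 each.
If it is in any of lockers 3, 4, 8, and 9 (prior 1/9 each): the attendant has 35 equally likely choices, so probability 1/35; weight (1/9)·(1/35) = 1/315 each.
If it is in locker 5 (prior 1/9): the attendant has 70 equally likely choices, so probability 1/70; weight (1/9)·(1/70) = 1/630.
The weights sum to 1/70.
So P(the prize voucher in locker 5 | the attendant opened locker 1, locker 2, locker 6, and locker 7) = (1/630) / (1/70) = 1/9.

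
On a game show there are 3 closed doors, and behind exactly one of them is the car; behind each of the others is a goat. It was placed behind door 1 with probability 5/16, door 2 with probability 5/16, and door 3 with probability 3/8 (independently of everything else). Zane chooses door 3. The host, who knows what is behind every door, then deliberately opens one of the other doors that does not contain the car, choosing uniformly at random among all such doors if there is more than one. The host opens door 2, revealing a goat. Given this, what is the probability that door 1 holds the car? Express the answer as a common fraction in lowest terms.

5/8

Apply Bayes' rule, conditioning on where the car actually is.
If it is behind door 1 (prior 5/16): the host has no choice, probability 1; weight (5/16)·1 = 5/16.
If it is behind door 2 (prior 5/16): the host opened door 2, so this case is ruled out; weight (5/16)·0 = 0.
If it is behind door 3 (prior 3/8): the host has 2 equally likely choices, so probability 1/2; weight (3/8)·(1/2) = 3/16.
The weights sum to 1/2.
So P(the car behind door 1 | the host opened door 2) = (5/16) / (1/2) = 5/8.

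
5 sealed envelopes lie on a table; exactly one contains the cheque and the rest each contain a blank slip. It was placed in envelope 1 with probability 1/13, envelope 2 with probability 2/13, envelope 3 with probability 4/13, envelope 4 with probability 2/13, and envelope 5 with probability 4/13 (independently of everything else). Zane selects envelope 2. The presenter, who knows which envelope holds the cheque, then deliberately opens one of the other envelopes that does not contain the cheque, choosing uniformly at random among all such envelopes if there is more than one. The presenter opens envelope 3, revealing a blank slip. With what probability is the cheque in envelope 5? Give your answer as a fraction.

Consider each possible location of the cheque in turn.
If it is in envelope 1 (prior 1/13): the presenter has 3 equally likely choices, so probability 1/3; weight (1/13)·(1/3) = 1/39.
If it is in envelope 2 (prior 2/13): the presenter has 4 equally likely choices, so probability 1/4; weight (2/13)·(1/4) = 1/26.
If it is in envelope 3 (prior 4/13): the presenter opened envelope 3, so this case is ruled out; weight (4/13)·0 = 0.
If it is in envelope 4 (prior 2/13): the presenter has 3 equally likely choices, so probability 1/3; weight (2/13)·(1/3) = 2/39.
If it is in envelope 5 (prior 4/13): the presenter has 3 equally likely choices, so probability 1/3; weight (4/13)·(1/3) = 4/39.
The weights sum to 17/78.
So P(the cheque in envelope 5 | the presenter opened envelope 3) = (4/39) / (17/78) = 8/17.

8/17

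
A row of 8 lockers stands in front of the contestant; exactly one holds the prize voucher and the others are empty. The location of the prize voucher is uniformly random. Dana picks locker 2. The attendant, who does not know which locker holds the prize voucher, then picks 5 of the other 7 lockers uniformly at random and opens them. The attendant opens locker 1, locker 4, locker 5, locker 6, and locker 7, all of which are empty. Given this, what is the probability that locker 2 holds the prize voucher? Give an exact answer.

Because the attendant chose which lockers to open without knowing where the prize voucher is, the choice is independent of the prize location. Learning that none of the 5 opened lockers holds the prize voucher simply rules out those 5 locations and leaves the remaining 3 lockers still equally likely by symmetry.
So P(the prize voucher in locker 2) = 1/3.

1/3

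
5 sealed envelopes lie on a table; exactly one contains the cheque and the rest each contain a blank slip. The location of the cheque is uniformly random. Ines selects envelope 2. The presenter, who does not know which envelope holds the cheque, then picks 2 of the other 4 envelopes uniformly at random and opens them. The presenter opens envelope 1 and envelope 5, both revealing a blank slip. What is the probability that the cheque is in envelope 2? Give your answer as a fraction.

Apply Bayes' rule, conditioning on where the cheque actually is.
If it is in either of envelopes 1 and 5 (prior 1/5 each): that envelope was opened and seen not to hold the prize — ruled out; weight (1/5)·0 = 0 each.
If it is in any of envelopes 2, 3, and 4 (prior 1/5 each): the presenter picks exactly this set with probability 1/6 regardless, and none is the prize; weight (1/5)·(1/6) = 1/30 each.
The weights sum to 1/10.
So P(the cheque in envelope 2 | the presenter opened envelope 1 and envelope 5) = (1/30) / (1/10) = 1/3.

1/3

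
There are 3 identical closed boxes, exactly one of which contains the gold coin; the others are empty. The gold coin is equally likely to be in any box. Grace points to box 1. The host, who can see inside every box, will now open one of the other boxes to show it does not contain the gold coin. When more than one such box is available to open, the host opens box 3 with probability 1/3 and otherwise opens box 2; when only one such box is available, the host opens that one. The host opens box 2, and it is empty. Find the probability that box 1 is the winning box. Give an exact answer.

Apply Bayes' rule, conditioning on where the gold coin actually is.
If it is in box 1 (prior 1/3): box 3 is available but not opened, probability 2/3; weight (1/3)·(2/3) = 2/9.
If it is in box 2 (prior 1/3): the host opened box 2, so this case is ruled out; weight (1/3)·0 = 0.
If it is in box 3 (prior 1/3): only box 2 is available, probability 1; weight (1/3)·1 = 1/3.
The weights sum to 5/9.
So P(the gold coin in box 1 | the host opened box 2) = (2/9) / (5/9) = 2/5.

2/5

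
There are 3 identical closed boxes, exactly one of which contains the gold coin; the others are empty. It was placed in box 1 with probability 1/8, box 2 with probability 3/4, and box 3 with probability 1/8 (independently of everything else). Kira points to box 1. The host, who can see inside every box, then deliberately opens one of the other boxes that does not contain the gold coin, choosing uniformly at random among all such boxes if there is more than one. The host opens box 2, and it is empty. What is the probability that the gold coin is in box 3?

Apply Bayes' rule, conditioning on where the gold coin actually is.
If it is in box 1 (prior 1/8): the host has 2 equally likely choices, so probability 1/2; weight (1/8)·(1/2) = 1/16.
If it is in box 2 (prior 3/4): the host opened box 2, so this case is ruled out; weight (3/4)·0 = 0.
If it is in box 3 (prior 1/8): the host has no choice, probability 1; weight (1/8)·1 = 1/8.
The weights sum to 3/16.
So P(the gold coin in box 3 | the host opened box 2) = (1/8) / (3/16) = 2/3.

2/3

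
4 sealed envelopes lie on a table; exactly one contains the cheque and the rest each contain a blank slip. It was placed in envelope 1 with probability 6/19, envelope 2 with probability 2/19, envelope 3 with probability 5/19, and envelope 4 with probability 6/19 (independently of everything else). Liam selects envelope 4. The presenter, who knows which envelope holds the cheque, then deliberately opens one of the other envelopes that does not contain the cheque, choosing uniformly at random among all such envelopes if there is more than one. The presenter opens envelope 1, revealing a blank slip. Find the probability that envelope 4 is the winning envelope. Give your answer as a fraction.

Condition on the true location of the cheque.
If it is in envelope 1 (prior 6/19): the presenter opened envelope 1, so this case is ruled out; weight (6/19)·0 = 0.
If it is in envelope 2 (prior 2/19): the presenter has 2 equally likely choices, so probability 1/2; weight (2/19)·(1/2) = 1/19.
If it is in envelope 3 (prior 5/19): the presenter has 2 equally likely choices, so probability 1/2; weight (5/19)·(1/2) = 5/38.
If it is in envelope 4 (prior 6/19): the presenter has 3 equally likely choices, so probability 1/3; weight (6/19)·(1/3) = 2/19.
The weights sum to 11/38.
So P(the cheque in envelope 4 | the presenter opened envelope 1) = (2/19) / (11/38) = 4/11.

4/11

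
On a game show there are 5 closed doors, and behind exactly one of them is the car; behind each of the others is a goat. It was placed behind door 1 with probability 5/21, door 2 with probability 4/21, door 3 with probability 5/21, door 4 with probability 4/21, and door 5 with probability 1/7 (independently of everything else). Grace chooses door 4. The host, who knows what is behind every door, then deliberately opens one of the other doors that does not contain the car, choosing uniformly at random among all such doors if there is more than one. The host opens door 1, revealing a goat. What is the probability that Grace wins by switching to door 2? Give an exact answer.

4/15

Condition on the true location of the car.
If it is behind door 1 (prior 5/21): the host opened door 1, so this case is ruled out; weight (5/21)·0 = 0.
If it is behind door 2 (prior 4/21): the host has 3 equally likely choices, so probability 1/3; weight (4/21)·(1/3) = 4/63.
If it is behind door 3 (prior 5/21): the host has 3 equally likely choices, so probability 1/3; weight (5/21)·(1/3) = 5/63.
If it is behind door 4 (prior 4/21): the host has 4 equally likely choices, so probability 1/4; weight (4/21)·(1/4) = 1/21.
If it is behind door 5 (prior 1/7): the host has 3 equally likely choices, so probability 1/3; weight (1/7)·(1/3) = 1/21.
The weights sum to 5/21.
So P(the car behind door 2 | the host opened door 1) = (4/63) / (5/21) = 4/15.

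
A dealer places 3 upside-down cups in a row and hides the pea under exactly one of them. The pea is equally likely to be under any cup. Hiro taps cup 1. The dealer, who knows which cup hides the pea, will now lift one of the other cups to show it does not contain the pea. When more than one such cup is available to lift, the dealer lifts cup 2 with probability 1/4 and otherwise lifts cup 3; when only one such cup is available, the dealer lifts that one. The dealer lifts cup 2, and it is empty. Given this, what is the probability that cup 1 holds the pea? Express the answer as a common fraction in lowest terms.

Apply Bayes' rule, conditioning on where the pea actually is.
If it is under cup 1 (prior 1/3): cup 2 is available, opened with probability 1/4; weight (1/3)·(1/4) = 1/12.
If it is under cup 2 (prior 1/3): the dealer opened cup 2, so this case is ruled out; weight (1/3)·0 = 0.
If it is under cup 3 (prior 1/3): only cup 2 is available, probability 1; weight (1/3)·1 = 1/3.
The weights sum to 5/12.
So P(the pea under cup 1 | the dealer opened cup 2) = (1/12) / (5/12) = 1/5.

1/5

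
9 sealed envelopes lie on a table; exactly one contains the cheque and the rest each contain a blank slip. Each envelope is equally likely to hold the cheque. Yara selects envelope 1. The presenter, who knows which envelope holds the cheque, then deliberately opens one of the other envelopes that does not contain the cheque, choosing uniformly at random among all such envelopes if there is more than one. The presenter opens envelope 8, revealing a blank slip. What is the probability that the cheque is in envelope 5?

Consider each possible location of the cheque in turn.
If it is in envelope 1 (prior 1/9): the presenter has 8 equally likely choices, so probability 1/8; weight (1/9)·(1/8) = 1/72.
If it is in any of envelopes 2, 3, 4, 5, 6, 7, and 9 (prior 1/9 each): the presenter has 7 equally likely choices, so probability 1/7; weight (1/9)·(1/7) = 1/63 each.
If it is in envelope 8 (prior 1/9): the presenter opened envelope 8, so this case is ruled out; weight (1/9)·0 = 0.
The weights sum to 1/8.
So P(the cheque in envelope 5 | the presenter opened envelope 8) = (1/63) / (1/8) = 8/63.

8/63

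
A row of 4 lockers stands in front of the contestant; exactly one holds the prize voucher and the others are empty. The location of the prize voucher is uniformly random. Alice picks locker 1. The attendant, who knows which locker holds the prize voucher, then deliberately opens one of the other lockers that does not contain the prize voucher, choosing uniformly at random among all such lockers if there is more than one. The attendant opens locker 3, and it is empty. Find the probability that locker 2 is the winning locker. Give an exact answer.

Apply Bayes' rule, conditioning on where the prize voucher actually is.
If it is in locker 1 (prior 1/4): the attendant has 3 equally likely choices, so probability 1/3; weight (1/4)·(1/3) = 1/12.
If it is in either of lockers 2 and 4 (prior 1/4 each): the attendant has 2 equally likely choices, so probability 1/2; weight (1/4)·(1/2) = 1/8 each.
If it is in locker 3 (prior 1/4): the attendant opened locker 3, so this case is ruled out; weight (1/4)·0 = 0.
The weights sum to 1/3.
So P(the prize voucher in locker 2 | the attendant opened locker 3) = (1/8) / (1/3) = 3/8.

3/8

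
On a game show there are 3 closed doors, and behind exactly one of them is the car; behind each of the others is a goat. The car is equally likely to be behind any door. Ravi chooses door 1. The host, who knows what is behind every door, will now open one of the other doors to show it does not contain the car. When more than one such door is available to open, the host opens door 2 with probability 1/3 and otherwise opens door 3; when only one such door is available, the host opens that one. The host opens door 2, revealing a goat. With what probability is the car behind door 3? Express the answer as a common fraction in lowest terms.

Condition on the true location of the car.
If it is behind door 1 (prior 1/3): door 2 is available, opened with probability 1/3; weight (1/3)·(1/3) = 1/9.
If it is behind door 2 (prior 1/3): the host opened door 2, so this case is ruled out; weight (1/3)·0 = 0.
If it is behind door 3 (prior 1/3): only door 2 is available, probability 1; weight (1/3)·1 = 1/3.
The weights sum to 4/9.
So P(the car behind door 3 | the host opened door 2) = (1/3) / (4/9) = 3/4.

3/4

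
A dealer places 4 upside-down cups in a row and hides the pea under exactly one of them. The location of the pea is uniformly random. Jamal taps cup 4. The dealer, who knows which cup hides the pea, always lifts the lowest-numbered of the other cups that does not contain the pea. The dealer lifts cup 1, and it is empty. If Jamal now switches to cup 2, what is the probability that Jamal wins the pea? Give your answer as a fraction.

Condition on the true location of the pea.
If it is under cup 1 (prior 1/4): the dealer opened cup 1, so this case is ruled out; weight (1/4)·0 = 0.
If it is under any of cups 2, 3, and 4 (prior 1/4 each): cup 1 is the lowest-numbered option available, probability 1; weight (1/4)·1 = 1/4 each.
The weights sum to 3/4.
So P(the pea under cup 2 | the dealer opened cup 1) = (1/4) / (3/4) = 1/3.

1/3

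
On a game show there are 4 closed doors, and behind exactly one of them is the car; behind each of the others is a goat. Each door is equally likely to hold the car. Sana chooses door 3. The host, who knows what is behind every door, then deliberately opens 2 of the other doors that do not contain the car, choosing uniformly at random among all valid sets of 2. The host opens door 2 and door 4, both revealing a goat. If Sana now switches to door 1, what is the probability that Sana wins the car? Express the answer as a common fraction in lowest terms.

Apply Bayes' rule, conditioning on where the car actually is.
If it is behind door 1 (prior 1/4): the host has no choice, probability 1; weight (1/4)·1 = 1/4.
If it is behind either of doors 2 and 4 (prior 1/4 each): that door was opened and seen not to hold the prize — ruled out; weight (1/4)·0 = 0 each.
If it is behind door 3 (prior 1/4): the host has 3 equally likely choices, so probability 1/3; weight (1/4)·(1/3) = 1/12.
The weights sum to 1/3.
So P(the car behind door 1 | the host opened door 2 and door 4) = (1/4) / (1/3) = 3/4.

3/4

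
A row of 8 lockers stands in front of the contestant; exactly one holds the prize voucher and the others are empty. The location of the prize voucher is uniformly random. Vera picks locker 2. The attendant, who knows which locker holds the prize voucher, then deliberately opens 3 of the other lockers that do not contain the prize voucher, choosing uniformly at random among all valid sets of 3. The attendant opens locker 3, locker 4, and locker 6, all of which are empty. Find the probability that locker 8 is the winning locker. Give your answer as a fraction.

Apply Bayes' rule, conditioning on where the prize voucher actually is.
If it is in any of lockers 1, 5, 7, and 8 (prior 1/8 each): the attendant has 20 equally likely choices, so probability 1/20; weight (1/8)·(1/20) = 1/160 each.
If it is in locker 2 (prior 1/8): the attendant has 35 equally likely choices, so probability 1/35; weight (1/8)·(1/35) = 1/280.
If it is in any of lockers 3, 4, and 6 (prior 1/8 each): that locker was opened and seen not to hold the prize — ruled out; weight (1/8)·0 = 0 each.
The weights sum to 1/35.
So P(the prize voucher in locker 8 | the attendant opened locker 3, locker 4, and locker 6) = (1/160) / (1/35) = 7/32.

7/32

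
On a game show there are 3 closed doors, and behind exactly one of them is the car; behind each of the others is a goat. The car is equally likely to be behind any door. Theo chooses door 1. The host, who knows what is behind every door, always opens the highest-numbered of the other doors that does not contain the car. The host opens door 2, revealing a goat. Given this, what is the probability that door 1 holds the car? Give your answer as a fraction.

Consider each possible location of the car in turn.
If it is behind door 1 (prior 1/3): the host would have opened door 3 instead, probability 0; weight (1/3)·0 = 0.
If it is behind door 2 (prior 1/3): the host opened door 2, so this case is ruled out; weight (1/3)·0 = 0.
If it is behind door 3 (prior 1/3): door 2 is the highest-numbered option available, probability 1; weight (1/3)·1 = 1/3.
The weights sum to 1/3.
So P(the car behind door 1 | the host opened door 2) = 0 / (1/3) = 0.

0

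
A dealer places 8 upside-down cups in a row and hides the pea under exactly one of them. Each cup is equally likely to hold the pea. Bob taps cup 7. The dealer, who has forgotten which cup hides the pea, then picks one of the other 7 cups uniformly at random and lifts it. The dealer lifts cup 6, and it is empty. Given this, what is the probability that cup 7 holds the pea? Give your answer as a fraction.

Because the dealer chose which cup to lift without knowing where the pea is, the choice is independent of the prize location. Learning that cup 6 does not hold the pea simply rules out that one location and leaves the remaining 7 cups still equally likely by symmetry.
So P(the pea under cup 7) = 1/7.

1/7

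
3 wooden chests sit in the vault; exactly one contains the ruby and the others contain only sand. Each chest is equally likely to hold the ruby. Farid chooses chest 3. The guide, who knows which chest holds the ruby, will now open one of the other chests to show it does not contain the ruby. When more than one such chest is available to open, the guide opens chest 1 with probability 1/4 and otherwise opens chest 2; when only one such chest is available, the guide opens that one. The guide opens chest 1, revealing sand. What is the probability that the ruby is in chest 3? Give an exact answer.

1/5

Consider each possible location of the ruby in turn.
If it is in chest 1 (prior 1/3): the guide opened chest 1, so this case is ruled out; weight (1/3)·0 = 0.
If it is in chest 2 (prior 1/3): only chest 1 is available, probability 1; weight (1/3)·1 = 1/3.
If it is in chest 3 (prior 1/3): chest 1 is available, opened with probability 1/4; weight (1/3)·(1/4) = 1/12.
The weights sum to 5/12.
So P(the ruby in chest 3 | the guide opened chest 1) = (1/12) / (5/12) = 1/5.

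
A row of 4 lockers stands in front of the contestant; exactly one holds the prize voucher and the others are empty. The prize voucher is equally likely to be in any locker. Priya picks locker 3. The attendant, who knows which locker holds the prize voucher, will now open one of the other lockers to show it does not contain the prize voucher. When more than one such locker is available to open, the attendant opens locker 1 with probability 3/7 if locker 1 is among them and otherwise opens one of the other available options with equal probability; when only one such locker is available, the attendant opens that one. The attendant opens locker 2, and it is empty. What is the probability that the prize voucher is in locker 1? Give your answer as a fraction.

7/19

Apply Bayes' rule, conditioning on where the prize voucher actually is.
If it is in locker 1 (prior 1/4): locker 1 holds the prize so is unavailable; the attendant chooses uniformly among the 2 others, probability 1/2; weight (1/4)·(1/2) = 1/8.
If it is in locker 2 (prior 1/4): the attendant opened locker 2, so this case is ruled out; weight (1/4)·0 = 0.
If it is in locker 3 (prior 1/4): locker 1 is available but not opened; locker 2 gets probability (1 − 3/7)/2 = 2/7; weight (1/4)·(2/7) = 1/14.
If it is in locker 4 (prior 1/4): locker 1 is available but not opened, probability 4/7; weight (1/4)·(4/7) = 1/7.
The weights sum to 19/56.
So P(the prize voucher in locker 1 | the attendant opened locker 2) = (1/8) / (19/56) = 7/19.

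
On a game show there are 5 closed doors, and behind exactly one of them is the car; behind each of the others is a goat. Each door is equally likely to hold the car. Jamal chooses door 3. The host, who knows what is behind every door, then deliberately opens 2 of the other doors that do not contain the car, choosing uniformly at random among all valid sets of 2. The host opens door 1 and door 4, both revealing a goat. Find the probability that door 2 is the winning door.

2/5

Condition on the true location of the car.
If it is behind either of doors 1 and 4 (prior 1/5 each): that door was opened and seen not to hold the prize — ruled out; weight (1/5)·0 = 0 each.
If it is behind either of doors 2 and 5 (prior 1/5 each): the host has 3 equally likely choices, so probability 1/3; weight (1/5)·(1/3) = 1/15 each.
If it is behind door 3 (prior 1/5): the host has 6 equally likely choices, so probability 1/6; weight (1/5)·(1/6) = 1/30.
The weights sum to 1/6.
So P(the car behind door 2 | the host opened door 1 and door 4) = (1/15) / (1/6) = 2/5.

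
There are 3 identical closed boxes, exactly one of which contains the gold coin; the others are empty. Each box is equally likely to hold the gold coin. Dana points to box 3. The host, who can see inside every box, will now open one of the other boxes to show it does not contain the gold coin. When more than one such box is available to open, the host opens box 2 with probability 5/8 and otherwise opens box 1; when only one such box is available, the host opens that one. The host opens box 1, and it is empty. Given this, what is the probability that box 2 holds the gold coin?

8/11

Condition on the true location of the gold coin.
If it is in box 1 (prior 1/3): the host opened box 1, so this case is ruled out; weight (1/3)·0 = 0.
If it is in box 2 (prior 1/3): only box 1 is available, probability 1; weight (1/3)·1 = 1/3.
If it is in box 3 (prior 1/3): box 2 is available but not opened, probability 3/8; weight (1/3)·(3/8) = 1/8.
The weights sum to 11/24.
So P(the gold coin in box 2 | the host opened box 1) = (1/3) / (11/24) = 8/11.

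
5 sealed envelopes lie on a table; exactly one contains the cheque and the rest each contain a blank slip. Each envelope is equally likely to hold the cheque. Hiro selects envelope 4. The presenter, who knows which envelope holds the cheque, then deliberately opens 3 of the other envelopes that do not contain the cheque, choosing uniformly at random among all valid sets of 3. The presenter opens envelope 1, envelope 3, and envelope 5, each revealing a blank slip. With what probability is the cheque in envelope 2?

4/5

Condition on the true location of the cheque.
If it is in any of envelopes 1, 3, and 5 (prior 1/5 each): that envelope was opened and seen not to hold the prize — ruled out; weight (1/5)·0 = 0 each.
If it is in envelope 2 (prior 1/5): the presenter has no choice, probability 1; weight (1/5)·1 = 1/5.
If it is in envelope 4 (prior 1/5): the presenter has 4 equally likely choices, so probability 1/4; weight (1/5)·(1/4) = 1/20.
The weights sum to 1/4.
So P(the cheque in envelope 2 | the presenter opened envelope 1, envelope 3, and envelope 5) = (1/5) / (1/4) = 4/5.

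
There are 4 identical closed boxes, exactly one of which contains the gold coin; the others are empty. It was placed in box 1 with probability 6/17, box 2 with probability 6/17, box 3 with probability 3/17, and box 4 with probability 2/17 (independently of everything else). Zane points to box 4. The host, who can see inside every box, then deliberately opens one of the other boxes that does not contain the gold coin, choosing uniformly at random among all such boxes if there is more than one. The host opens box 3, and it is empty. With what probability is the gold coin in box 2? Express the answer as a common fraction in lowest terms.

9/20

Apply Bayes' rule, conditioning on where the gold coin actually is.
If it is in either of boxes 1 and 2 (prior 6/17 each): the host has 2 equally likely choices, so probability 1/2; weight (6/17)·(1/2) = 3/17 each.
If it is in box 3 (prior 3/17): the host opened box 3, so this case is ruled out; weight (3/17)·0 = 0.
If it is in box 4 (prior 2/17): the host has 3 equally likely choices, so probability 1/3; weight (2/17)·(1/3) = 2/51.
The weights sum to 20/51.
So P(the gold coin in box 2 | the host opened box 3) = (3/17) / (20/51) = 9/20.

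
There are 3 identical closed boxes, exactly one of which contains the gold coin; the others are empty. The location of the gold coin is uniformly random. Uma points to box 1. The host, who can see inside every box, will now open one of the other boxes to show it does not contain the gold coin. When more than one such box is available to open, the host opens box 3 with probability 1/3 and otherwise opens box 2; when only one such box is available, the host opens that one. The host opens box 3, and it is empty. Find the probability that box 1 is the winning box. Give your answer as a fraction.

1/4

Consider each possible location of the gold coin in turn.
If it is in box 1 (prior 1/3): box 3 is available, opened with probability 1/3; weight (1/3)·(1/3) = 1/9.
If it is in box 2 (prior 1/3): only box 3 is available, probability 1; weight (1/3)·1 = 1/3.
If it is in box 3 (prior 1/3): the host opened box 3, so this case is ruled out; weight (1/3)·0 = 0.
The weights sum to 4/9.
So P(the gold coin in box 1 | the host opened box 3) = (1/9) / (4/9) = 1/4.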